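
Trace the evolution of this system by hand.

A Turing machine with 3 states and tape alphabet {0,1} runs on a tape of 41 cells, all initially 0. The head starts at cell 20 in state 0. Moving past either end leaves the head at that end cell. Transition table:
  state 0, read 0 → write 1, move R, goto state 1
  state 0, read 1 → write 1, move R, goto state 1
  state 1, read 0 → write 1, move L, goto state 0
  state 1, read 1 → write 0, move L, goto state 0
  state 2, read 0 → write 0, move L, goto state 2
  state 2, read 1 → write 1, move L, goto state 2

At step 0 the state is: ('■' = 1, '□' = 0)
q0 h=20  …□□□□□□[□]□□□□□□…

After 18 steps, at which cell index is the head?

step 0: q0 h=20  …□□□□□□[□]□□□□□□…
step 1: q1 h=21  …□□□□□■[□]□□□□□□…
step 2: q0 h=20  …□□□□□□[■]■□□□□□…
step 3: q1 h=21  …□□□□□■[■]□□□□□□…
step 4: q0 h=20  …□□□□□□[■]□□□□□□…
step 5: q1 h=21  …□□□□□■[□]□□□□□□…
step 6: q0 h=20  …□□□□□□[■]■□□□□□…
step 7: q1 h=21  …□□□□□■[■]□□□□□□…
step 8: q0 h=20  …□□□□□□[■]□□□□□□…
step 9: q1 h=21  …□□□□□■[□]□□□□□□…
step 10: q0 h=20  …□□□□□□[■]■□□□□□…
step 11: q1 h=21  …□□□□□■[■]□□□□□□…
step 12: q0 h=20  …□□□□□□[■]□□□□□□…
step 13: q1 h=21  …□□□□□■[□]□□□□□□…
step 14: q0 h=20  …□□□□□□[■]■□□□□□…
step 15: q1 h=21  …□□□□□■[■]□□□□□□…
step 16: q0 h=20  …□□□□□□[■]□□□□□□…
step 17: q1 h=21  …□□□□□■[□]□□□□□□…
step 18: q0 h=20  …□□□□□□[■]■□□□□□…

20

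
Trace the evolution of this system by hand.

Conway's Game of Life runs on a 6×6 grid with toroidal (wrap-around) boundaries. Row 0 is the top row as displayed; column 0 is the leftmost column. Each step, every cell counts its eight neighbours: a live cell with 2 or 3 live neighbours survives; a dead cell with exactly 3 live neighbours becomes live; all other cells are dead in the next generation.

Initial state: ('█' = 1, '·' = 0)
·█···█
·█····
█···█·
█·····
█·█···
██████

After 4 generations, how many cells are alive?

16

gen 0: ·█···█
·█····
█···█·
█·····
█·█···
██████
gen 1: ···█·█
·█···█
██···█
█·····
··█·█·
···██·
gen 2: █·██·█
·██··█
·█···█
█·····
····██
··█··█
gen 3: ···█·█
···█·█
·██··█
█···█·
█···██
·██···
gen 4: █··█··
···█·█
·███·█
···██·
█··██·
·███··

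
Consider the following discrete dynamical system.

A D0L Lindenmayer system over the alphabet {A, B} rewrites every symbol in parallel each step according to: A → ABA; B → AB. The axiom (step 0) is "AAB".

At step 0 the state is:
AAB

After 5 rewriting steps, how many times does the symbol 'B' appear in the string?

[0] AAB
[1] ABAABAAB
[2] ABAABABAABAABABAABAAB
[3] ABAABABAABAABABAABABAABAABABAABAABABAABABAABAABABAABAAB
[4] ABAABABAABAABABAABABAABAABABAABAABABAABABAABAABABAABABAABA…AABABAABABAABAABABAABABAABAABABAABAABABAABABAABAABABAABAAB  (len 144)
[5] ABAABABAABAABABAABABAABAABABAABAABABAABABAABAABABAABABAABA…AABABAABABAABAABABAABABAABAABABAABAABABAABABAABAABABAABAAB  (len 377)

144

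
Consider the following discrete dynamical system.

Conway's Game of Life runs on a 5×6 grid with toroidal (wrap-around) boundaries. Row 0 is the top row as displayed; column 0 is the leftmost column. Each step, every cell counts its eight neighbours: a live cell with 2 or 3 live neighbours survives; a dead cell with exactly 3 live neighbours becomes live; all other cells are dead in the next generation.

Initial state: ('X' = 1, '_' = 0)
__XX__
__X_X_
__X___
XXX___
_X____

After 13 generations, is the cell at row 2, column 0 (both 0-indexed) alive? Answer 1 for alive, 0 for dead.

0

step 0: __XX__
__X_X_
__X___
XXX___
_X____
step 1: _XXX__
_XX___
__X___
X_X___
X__X__
step 2: X__X__
______
__XX__
__XX__
X__X__
step 3: ______
__XX__
__XX__
_X__X_
_X_XX_
step 4: ____X_
__XX__
_X__X_
_X__X_
__XXX_
step 5: ____X_
__XXX_
_X__X_
_X__XX
__X_XX
step 6: __X___
__X_XX
XX____
_XX___
X_____
step 7: _X_X_X
X_XX_X
X__X_X
__X___
__X___
step 8: _X_X_X
___X__
X__X_X
_XXX__
_XXX__
step 9: XX_X__
___X_X
XX_X__
______
______
step 10: X_X_X_
___X_X
X_X_X_
______
______
step 11: ___XXX
X_X___
___XXX
______
______
step 12: ___XXX
X_X___
___XXX
____X_
____X_
step 13: ___XXX
X_X___
___XXX
______
______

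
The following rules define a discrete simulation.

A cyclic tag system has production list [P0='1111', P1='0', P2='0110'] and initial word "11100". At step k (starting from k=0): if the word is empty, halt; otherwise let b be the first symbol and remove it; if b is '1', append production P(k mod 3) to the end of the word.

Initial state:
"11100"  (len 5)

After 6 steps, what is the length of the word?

[0] "11100"  (len 5)
[1] "11001111"  (len 8)
[2] "10011110"  (len 8)
[3] "00111100110"  (len 11)
[4] "0111100110"  (len 10)
[5] "111100110"  (len 9)
[6] "111001100110"  (len 12)

12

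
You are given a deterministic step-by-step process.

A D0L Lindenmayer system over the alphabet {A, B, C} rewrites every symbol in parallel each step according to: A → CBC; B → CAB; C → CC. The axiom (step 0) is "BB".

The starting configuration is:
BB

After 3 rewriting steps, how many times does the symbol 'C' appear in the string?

28

step 0: BB
step 1: CABCAB
step 2: CCCBCCABCCCBCCAB
step 3: CCCCCCCABCCCCCBCCABCCCCCCCABCCCCCBCCAB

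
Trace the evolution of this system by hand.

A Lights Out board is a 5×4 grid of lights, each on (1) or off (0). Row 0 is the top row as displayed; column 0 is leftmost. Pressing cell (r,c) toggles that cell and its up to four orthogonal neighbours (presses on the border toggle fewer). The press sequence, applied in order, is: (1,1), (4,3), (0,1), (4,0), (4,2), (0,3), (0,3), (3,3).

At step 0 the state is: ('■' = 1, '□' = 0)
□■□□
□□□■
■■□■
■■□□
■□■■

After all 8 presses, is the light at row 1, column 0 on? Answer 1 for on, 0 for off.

gen 0: □■□□
□□□■
■■□■
■■□□
■□■■
gen 1: □□□□
■■■■
■□□■
■■□□
■□■■
gen 2: □□□□
■■■■
■□□■
■■□■
■□□□
gen 3: ■■■□
■□■■
■□□■
■■□■
■□□□
gen 4: ■■■□
■□■■
■□□■
□■□■
□■□□
gen 5: ■■■□
■□■■
■□□■
□■■■
□□■■
gen 6: ■■□■
■□■□
■□□■
□■■■
□□■■
gen 7: ■■■□
■□■■
■□□■
□■■■
□□■■
gen 8: ■■■□
■□■■
■□□□
□■□□
□□■□

1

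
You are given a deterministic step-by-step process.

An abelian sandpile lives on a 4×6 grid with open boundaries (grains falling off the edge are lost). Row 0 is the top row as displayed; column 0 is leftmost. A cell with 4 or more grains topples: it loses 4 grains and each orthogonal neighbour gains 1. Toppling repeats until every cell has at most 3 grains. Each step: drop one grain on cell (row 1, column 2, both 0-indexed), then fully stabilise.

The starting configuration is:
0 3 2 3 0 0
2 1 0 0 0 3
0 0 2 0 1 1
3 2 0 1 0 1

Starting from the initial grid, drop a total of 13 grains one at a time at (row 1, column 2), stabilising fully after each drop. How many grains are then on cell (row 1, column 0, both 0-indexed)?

[0] 0 3 2 3 0 0
2 1 0 0 0 3
0 0 2 0 1 1
3 2 0 1 0 1
[1] 0 3 2 3 0 0
2 1 1 0 0 3
0 0 2 0 1 1
3 2 0 1 0 1
[2] 0 3 2 3 0 0
2 1 2 0 0 3
0 0 2 0 1 1
3 2 0 1 0 1
[3] 0 3 2 3 0 0
2 1 3 0 0 3
0 0 2 0 1 1
3 2 0 1 0 1
[4] 0 3 3 3 0 0
2 2 0 1 0 3
0 0 3 0 1 1
3 2 0 1 0 1
[5] 0 3 3 3 0 0
2 2 1 1 0 3
0 0 3 0 1 1
3 2 0 1 0 1
[6] 0 3 3 3 0 0
2 2 2 1 0 3
0 0 3 0 1 1
3 2 0 1 0 1
[7] 0 3 3 3 0 0
2 2 3 1 0 3
0 0 3 0 1 1
3 2 0 1 0 1
[8] 1 1 2 0 1 0
3 0 3 3 0 3
0 2 0 1 1 1
3 2 1 1 0 1
[9] 1 1 3 1 1 0
3 1 1 0 1 3
0 2 1 2 1 1
3 2 1 1 0 1
[10] 1 1 3 1 1 0
3 1 2 0 1 3
0 2 1 2 1 1
3 2 1 1 0 1
[11] 1 1 3 1 1 0
3 1 3 0 1 3
0 2 1 2 1 1
3 2 1 1 0 1
[12] 1 2 0 2 1 0
3 2 1 1 1 3
0 2 2 2 1 1
3 2 1 1 0 1
[13] 1 2 0 2 1 0
3 2 2 1 1 3
0 2 2 2 1 1
3 2 1 1 0 1

3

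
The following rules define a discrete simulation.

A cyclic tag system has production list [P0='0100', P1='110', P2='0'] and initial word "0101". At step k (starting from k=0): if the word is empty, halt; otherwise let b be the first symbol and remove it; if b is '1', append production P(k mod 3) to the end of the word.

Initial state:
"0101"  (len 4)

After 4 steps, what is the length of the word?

[0] "0101"  (len 4)
[1] "101"  (len 3)
[2] "01110"  (len 5)
[3] "1110"  (len 4)
[4] "1100100"  (len 7)

7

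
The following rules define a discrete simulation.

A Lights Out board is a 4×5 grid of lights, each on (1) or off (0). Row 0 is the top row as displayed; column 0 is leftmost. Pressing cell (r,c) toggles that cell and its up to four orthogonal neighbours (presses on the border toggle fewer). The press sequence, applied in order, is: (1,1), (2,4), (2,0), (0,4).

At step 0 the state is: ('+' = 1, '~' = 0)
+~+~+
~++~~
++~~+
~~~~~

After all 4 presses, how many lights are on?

8

0) +~+~+
~++~~
++~~+
~~~~~
1) +++~+
+~~~~
+~~~+
~~~~~
2) +++~+
+~~~+
+~~+~
~~~~+
3) +++~+
~~~~+
~+~+~
+~~~+
4) ++++~
~~~~~
~+~+~
+~~~+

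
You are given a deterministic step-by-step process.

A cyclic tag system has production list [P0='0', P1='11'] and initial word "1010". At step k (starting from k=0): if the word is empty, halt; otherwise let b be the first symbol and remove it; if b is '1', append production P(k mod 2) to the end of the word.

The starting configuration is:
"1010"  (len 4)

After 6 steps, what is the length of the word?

0

gen 0: "1010"  (len 4)
gen 1: "0100"  (len 4)
gen 2: "100"  (len 3)
gen 3: "000"  (len 3)
gen 4: "00"  (len 2)
gen 5: "0"  (len 1)
gen 6: (halted — word empty)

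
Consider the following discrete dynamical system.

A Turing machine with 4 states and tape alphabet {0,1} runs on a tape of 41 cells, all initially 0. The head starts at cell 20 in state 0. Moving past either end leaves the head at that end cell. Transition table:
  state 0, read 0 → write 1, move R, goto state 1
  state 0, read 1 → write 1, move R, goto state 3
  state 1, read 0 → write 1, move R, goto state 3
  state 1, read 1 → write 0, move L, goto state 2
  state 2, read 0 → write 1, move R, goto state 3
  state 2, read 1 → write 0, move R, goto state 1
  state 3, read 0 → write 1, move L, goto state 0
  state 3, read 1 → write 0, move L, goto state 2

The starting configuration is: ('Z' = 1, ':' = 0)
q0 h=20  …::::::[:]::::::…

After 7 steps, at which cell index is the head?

23

[0] q0 h=20  …::::::[:]::::::…
[1] q1 h=21  …:::::Z[:]::::::…
[2] q3 h=22  …::::ZZ[:]::::::…
[3] q0 h=21  …:::::Z[Z]Z:::::…
[4] q3 h=22  …::::ZZ[Z]::::::…
[5] q2 h=21  …:::::Z[Z]::::::…
[6] q1 h=22  …::::Z:[:]::::::…
[7] q3 h=23  …:::Z:Z[:]::::::…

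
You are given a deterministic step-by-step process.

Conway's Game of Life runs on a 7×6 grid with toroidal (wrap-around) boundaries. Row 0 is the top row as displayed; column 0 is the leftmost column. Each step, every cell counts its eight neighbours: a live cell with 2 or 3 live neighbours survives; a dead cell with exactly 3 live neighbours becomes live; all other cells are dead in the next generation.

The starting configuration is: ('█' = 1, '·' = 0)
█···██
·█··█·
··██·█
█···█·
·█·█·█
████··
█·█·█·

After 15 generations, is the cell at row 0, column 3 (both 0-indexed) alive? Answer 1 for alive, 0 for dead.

1

[0] █···██
·█··█·
··██·█
█···█·
·█·█·█
████··
█·█·█·
[1] █···█·
·██···
████·█
██····
···█·█
······
··█·█·
[2] ··█··█
····█·
···█·█
···█··
█·····
···██·
···█·█
[3] ···█·█
···███
···█··
····█·
···██·
···███
··██·█
[4] █····█
··██·█
···█·█
····█·
······
·····█
█·█··█
[5] ··██··
··██·█
··██·█
····█·
······
█····█
·█··█·
[6] ·█····
·█····
··█··█
···██·
·····█
█····█
██████
[7] ···███
███···
··███·
···███
█····█
··██··
··███·
[8] █····█
██····
█·····
█·█···
█·█··█
·██··█
·····█
[9] ·█···█
·█····
█····█
█·····
··██·█
·██·██
·█··██
[10] ·██·██
·█···█
██···█
██··█·
··██·█
·█····
·█·█··
[11] ·█·███
······
··█·█·
···██·
··████
██·██·
·█·██·
[12] █··█·█
··█··█
····█·
······
██····
██····
·█····
[13] ███·██
█··█·█
······
······
██····
··█···
·██··█
[14] ······
··██··
······
······
·█····
··█···
····██
[15] ···██·
······
······
······
······
······
······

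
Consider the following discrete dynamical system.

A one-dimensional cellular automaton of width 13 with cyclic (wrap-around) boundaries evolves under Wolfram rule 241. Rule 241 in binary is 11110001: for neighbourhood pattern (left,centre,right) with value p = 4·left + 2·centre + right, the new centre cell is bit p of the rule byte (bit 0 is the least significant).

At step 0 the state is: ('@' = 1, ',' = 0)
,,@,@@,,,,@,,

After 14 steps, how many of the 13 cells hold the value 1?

[0] ,,@,@@,,,,@,,
[1] @,,@,@@@@,,@@
[2] @@,,@,@@@@,,@
[3] @@@,,@,@@@@,,
[4] ,@@@,,@,@@@@,
[5] ,,@@@,,@,@@@@
[6] @,,@@@,,@,@@@
[7] @@,,@@@,,@,@@
[8] @@@,,@@@,,@,@
[9] @@@@,,@@@,,@,
[10] ,@@@@,,@@@,,@
[11] @,@@@@,,@@@,,
[12] ,@,@@@@,,@@@,
[13] ,,@,@@@@,,@@@
[14] @,,@,@@@@,,@@

8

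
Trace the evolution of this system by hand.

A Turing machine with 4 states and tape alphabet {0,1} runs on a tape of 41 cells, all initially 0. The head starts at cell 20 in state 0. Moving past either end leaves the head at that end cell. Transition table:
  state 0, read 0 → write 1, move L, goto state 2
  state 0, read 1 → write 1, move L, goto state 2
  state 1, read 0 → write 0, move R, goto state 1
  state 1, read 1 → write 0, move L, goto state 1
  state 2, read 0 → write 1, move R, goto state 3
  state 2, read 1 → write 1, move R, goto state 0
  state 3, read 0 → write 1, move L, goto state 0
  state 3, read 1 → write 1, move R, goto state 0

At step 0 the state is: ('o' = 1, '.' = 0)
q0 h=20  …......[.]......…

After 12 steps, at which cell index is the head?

gen 0: q0 h=20  …......[.]......…
gen 1: q2 h=19  …......[.]o.....…
gen 2: q3 h=20  ….....o[o]......…
gen 3: q0 h=21  …....oo[.]......…
gen 4: q2 h=20  ….....o[o]o.....…
gen 5: q0 h=21  …....oo[o]......…
gen 6: q2 h=20  ….....o[o]o.....…
gen 7: q0 h=21  …....oo[o]......…
gen 8: q2 h=20  ….....o[o]o.....…
gen 9: q0 h=21  …....oo[o]......…
gen 10: q2 h=20  ….....o[o]o.....…
gen 11: q0 h=21  …....oo[o]......…
gen 12: q2 h=20  ….....o[o]o.....…

20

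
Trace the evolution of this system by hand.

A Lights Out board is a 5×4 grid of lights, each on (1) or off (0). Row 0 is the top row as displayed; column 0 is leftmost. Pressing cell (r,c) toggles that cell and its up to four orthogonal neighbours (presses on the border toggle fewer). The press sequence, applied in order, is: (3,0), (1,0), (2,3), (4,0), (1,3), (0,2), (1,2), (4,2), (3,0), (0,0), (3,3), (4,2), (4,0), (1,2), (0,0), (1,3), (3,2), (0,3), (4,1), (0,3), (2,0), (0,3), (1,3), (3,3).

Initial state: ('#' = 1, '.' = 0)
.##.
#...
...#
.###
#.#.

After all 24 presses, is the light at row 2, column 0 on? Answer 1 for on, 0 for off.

0

step 0: .##.
#...
...#
.###
#.#.
step 1: .##.
#...
#..#
#.##
..#.
step 2: ###.
.#..
...#
#.##
..#.
step 3: ###.
.#.#
..#.
#.#.
..#.
step 4: ###.
.#.#
..#.
..#.
###.
step 5: ####
.##.
..##
..#.
###.
step 6: #...
.#..
..##
..#.
###.
step 7: #.#.
..##
...#
..#.
###.
step 8: #.#.
..##
...#
....
#..#
step 9: #.#.
..##
#..#
##..
...#
step 10: .##.
#.##
#..#
##..
...#
step 11: .##.
#.##
#...
####
....
step 12: .##.
#.##
#...
##.#
.###
step 13: .##.
#.##
#...
.#.#
#.##
step 14: .#..
##..
#.#.
.#.#
#.##
step 15: #...
.#..
#.#.
.#.#
#.##
step 16: #..#
.###
#.##
.#.#
#.##
step 17: #..#
.###
#..#
..#.
#..#
step 18: #.#.
.##.
#..#
..#.
#..#
step 19: #.#.
.##.
#..#
.##.
.###
step 20: #..#
.###
#..#
.##.
.###
step 21: #..#
####
.#.#
###.
.###
step 22: #.#.
###.
.#.#
###.
.###
step 23: #.##
##.#
.#..
###.
.###
step 24: #.##
##.#
.#.#
##.#
.##.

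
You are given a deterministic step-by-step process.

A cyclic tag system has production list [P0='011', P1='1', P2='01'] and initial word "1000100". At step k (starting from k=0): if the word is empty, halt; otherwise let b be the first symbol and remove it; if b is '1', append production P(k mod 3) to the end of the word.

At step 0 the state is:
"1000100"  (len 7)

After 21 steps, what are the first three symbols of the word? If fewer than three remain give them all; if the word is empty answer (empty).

0) "1000100"  (len 7)
1) "000100011"  (len 9)
2) "00100011"  (len 8)
3) "0100011"  (len 7)
4) "100011"  (len 6)
5) "000111"  (len 6)
6) "00111"  (len 5)
7) "0111"  (len 4)
8) "111"  (len 3)
9) "1101"  (len 4)
10) "101011"  (len 6)
11) "010111"  (len 6)
12) "10111"  (len 5)
13) "0111011"  (len 7)
14) "111011"  (len 6)
15) "1101101"  (len 7)
16) "101101011"  (len 9)
17) "011010111"  (len 9)
18) "11010111"  (len 8)
19) "1010111011"  (len 10)
20) "0101110111"  (len 10)
21) "101110111"  (len 9)

101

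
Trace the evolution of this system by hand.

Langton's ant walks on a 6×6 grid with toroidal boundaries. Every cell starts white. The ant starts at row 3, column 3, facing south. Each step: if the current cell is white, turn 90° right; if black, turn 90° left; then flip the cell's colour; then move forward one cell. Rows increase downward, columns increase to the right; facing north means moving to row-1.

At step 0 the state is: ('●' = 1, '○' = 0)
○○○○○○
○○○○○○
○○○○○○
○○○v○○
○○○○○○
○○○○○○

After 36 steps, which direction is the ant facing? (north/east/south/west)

0) ○○○○○○
○○○○○○
○○○○○○
○○○v○○
○○○○○○
○○○○○○
1) ○○○○○○
○○○○○○
○○○○○○
○○<●○○
○○○○○○
○○○○○○
2) ○○○○○○
○○○○○○
○○^○○○
○○●●○○
○○○○○○
○○○○○○
3) ○○○○○○
○○○○○○
○○●>○○
○○●●○○
○○○○○○
○○○○○○
4) ○○○○○○
○○○○○○
○○●●○○
○○●v○○
○○○○○○
○○○○○○
5) ○○○○○○
○○○○○○
○○●●○○
○○●○>○
○○○○○○
○○○○○○
6) ○○○○○○
○○○○○○
○○●●○○
○○●○●○
○○○○v○
○○○○○○
7) ○○○○○○
○○○○○○
○○●●○○
○○●○●○
○○○<●○
○○○○○○
8) ○○○○○○
○○○○○○
○○●●○○
○○●^●○
○○○●●○
○○○○○○
9) ○○○○○○
○○○○○○
○○●●○○
○○●●>○
○○○●●○
○○○○○○
10) ○○○○○○
○○○○○○
○○●●^○
○○●●○○
○○○●●○
○○○○○○
11) ○○○○○○
○○○○○○
○○●●●>
○○●●○○
○○○●●○
○○○○○○
12) ○○○○○○
○○○○○○
○○●●●●
○○●●○v
○○○●●○
○○○○○○
13) ○○○○○○
○○○○○○
○○●●●●
○○●●<●
○○○●●○
○○○○○○
14) ○○○○○○
○○○○○○
○○●●^●
○○●●●●
○○○●●○
○○○○○○
15) ○○○○○○
○○○○○○
○○●<○●
○○●●●●
○○○●●○
○○○○○○
16) ○○○○○○
○○○○○○
○○●○○●
○○●v●●
○○○●●○
○○○○○○
17) ○○○○○○
○○○○○○
○○●○○●
○○●○>●
○○○●●○
○○○○○○
18) ○○○○○○
○○○○○○
○○●○^●
○○●○○●
○○○●●○
○○○○○○
19) ○○○○○○
○○○○○○
○○●○●>
○○●○○●
○○○●●○
○○○○○○
20) ○○○○○○
○○○○○^
○○●○●○
○○●○○●
○○○●●○
○○○○○○
21) ○○○○○○
>○○○○●
○○●○●○
○○●○○●
○○○●●○
○○○○○○
22) ○○○○○○
●○○○○●
v○●○●○
○○●○○●
○○○●●○
○○○○○○
23) ○○○○○○
●○○○○●
●○●○●<
○○●○○●
○○○●●○
○○○○○○
24) ○○○○○○
●○○○○^
●○●○●●
○○●○○●
○○○●●○
○○○○○○
25) ○○○○○○
●○○○<○
●○●○●●
○○●○○●
○○○●●○
○○○○○○
26) ○○○○^○
●○○○●○
●○●○●●
○○●○○●
○○○●●○
○○○○○○
27) ○○○○●>
●○○○●○
●○●○●●
○○●○○●
○○○●●○
○○○○○○
28) ○○○○●●
●○○○●v
●○●○●●
○○●○○●
○○○●●○
○○○○○○
29) ○○○○●●
●○○○<●
●○●○●●
○○●○○●
○○○●●○
○○○○○○
30) ○○○○●●
●○○○○●
●○●○v●
○○●○○●
○○○●●○
○○○○○○
31) ○○○○●●
●○○○○●
●○●○○>
○○●○○●
○○○●●○
○○○○○○
32) ○○○○●●
●○○○○^
●○●○○○
○○●○○●
○○○●●○
○○○○○○
33) ○○○○●●
●○○○<○
●○●○○○
○○●○○●
○○○●●○
○○○○○○
34) ○○○○^●
●○○○●○
●○●○○○
○○●○○●
○○○●●○
○○○○○○
35) ○○○<○●
●○○○●○
●○●○○○
○○●○○●
○○○●●○
○○○○○○
36) ○○○●○●
●○○○●○
●○●○○○
○○●○○●
○○○●●○
○○○^○○

north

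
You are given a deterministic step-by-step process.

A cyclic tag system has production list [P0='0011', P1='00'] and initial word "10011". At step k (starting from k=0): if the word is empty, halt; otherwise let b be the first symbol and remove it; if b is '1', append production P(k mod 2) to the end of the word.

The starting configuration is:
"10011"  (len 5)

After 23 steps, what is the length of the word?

10

k=0  "10011"  (len 5)
k=1  "00110011"  (len 8)
k=2  "0110011"  (len 7)
k=3  "110011"  (len 6)
k=4  "1001100"  (len 7)
k=5  "0011000011"  (len 10)
k=6  "011000011"  (len 9)
k=7  "11000011"  (len 8)
k=8  "100001100"  (len 9)
k=9  "000011000011"  (len 12)
k=10  "00011000011"  (len 11)
k=11  "0011000011"  (len 10)
k=12  "011000011"  (len 9)
k=13  "11000011"  (len 8)
k=14  "100001100"  (len 9)
k=15  "000011000011"  (len 12)
k=16  "00011000011"  (len 11)
k=17  "0011000011"  (len 10)
k=18  "011000011"  (len 9)
k=19  "11000011"  (len 8)
k=20  "100001100"  (len 9)
k=21  "000011000011"  (len 12)
k=22  "00011000011"  (len 11)
k=23  "0011000011"  (len 10)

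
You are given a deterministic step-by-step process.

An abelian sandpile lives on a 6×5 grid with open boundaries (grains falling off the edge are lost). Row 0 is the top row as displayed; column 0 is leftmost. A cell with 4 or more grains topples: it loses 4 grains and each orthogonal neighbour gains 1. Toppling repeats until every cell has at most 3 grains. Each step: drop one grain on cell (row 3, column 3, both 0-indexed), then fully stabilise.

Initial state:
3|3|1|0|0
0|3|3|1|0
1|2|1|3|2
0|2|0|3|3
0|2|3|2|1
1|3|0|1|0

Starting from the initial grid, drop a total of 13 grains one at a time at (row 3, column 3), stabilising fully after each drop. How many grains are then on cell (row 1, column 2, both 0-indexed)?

[0] 3|3|1|0|0
0|3|3|1|0
1|2|1|3|2
0|2|0|3|3
0|2|3|2|1
1|3|0|1|0
[1] 3|3|1|0|0
0|3|3|2|1
1|2|2|1|0
0|2|1|2|1
0|2|3|3|2
1|3|0|1|0
[2] 3|3|1|0|0
0|3|3|2|1
1|2|2|1|0
0|2|1|3|1
0|2|3|3|2
1|3|0|1|0
[3] 3|3|1|0|0
0|3|3|2|1
1|2|2|2|0
0|2|3|1|2
0|3|0|1|3
1|3|1|2|0
[4] 3|3|1|0|0
0|3|3|2|1
1|2|2|2|0
0|2|3|2|2
0|3|0|1|3
1|3|1|2|0
[5] 3|3|1|0|0
0|3|3|2|1
1|2|2|2|0
0|2|3|3|2
0|3|0|1|3
1|3|1|2|0
[6] 3|3|1|0|0
0|3|3|2|1
1|2|3|3|0
0|3|0|1|3
0|3|1|2|3
1|3|1|2|0
[7] 3|3|1|0|0
0|3|3|2|1
1|2|3|3|0
0|3|0|2|3
0|3|1|2|3
1|3|1|2|0
[8] 3|3|1|0|0
0|3|3|2|1
1|2|3|3|0
0|3|0|3|3
0|3|1|2|3
1|3|1|2|0
[9] 0|1|3|1|0
2|2|2|0|2
2|1|2|2|2
1|1|3|3|1
1|1|3|0|1
2|0|2|3|1
[10] 0|1|3|1|0
2|2|2|0|2
2|1|3|3|2
1|2|1|1|2
1|2|0|2|1
2|0|3|3|1
[11] 0|1|3|1|0
2|2|2|0|2
2|1|3|3|2
1|2|1|2|2
1|2|0|2|1
2|0|3|3|1
[12] 0|1|3|1|0
2|2|2|0|2
2|1|3|3|2
1|2|1|3|2
1|2|0|2|1
2|0|3|3|1
[13] 0|1|3|1|0
2|2|3|1|2
2|2|0|1|3
1|2|3|1|3
1|2|0|3|1
2|0|3|3|1

3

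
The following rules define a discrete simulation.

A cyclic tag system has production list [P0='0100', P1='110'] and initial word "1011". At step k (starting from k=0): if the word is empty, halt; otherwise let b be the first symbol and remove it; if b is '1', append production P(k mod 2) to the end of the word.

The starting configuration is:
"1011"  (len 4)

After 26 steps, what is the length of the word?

23

step 0: "1011"  (len 4)
step 1: "0110100"  (len 7)
step 2: "110100"  (len 6)
step 3: "101000100"  (len 9)
step 4: "01000100110"  (len 11)
step 5: "1000100110"  (len 10)
step 6: "000100110110"  (len 12)
step 7: "00100110110"  (len 11)
step 8: "0100110110"  (len 10)
step 9: "100110110"  (len 9)
step 10: "00110110110"  (len 11)
step 11: "0110110110"  (len 10)
step 12: "110110110"  (len 9)
step 13: "101101100100"  (len 12)
step 14: "01101100100110"  (len 14)
step 15: "1101100100110"  (len 13)
step 16: "101100100110110"  (len 15)
step 17: "011001001101100100"  (len 18)
step 18: "11001001101100100"  (len 17)
step 19: "10010011011001000100"  (len 20)
step 20: "0010011011001000100110"  (len 22)
step 21: "010011011001000100110"  (len 21)
step 22: "10011011001000100110"  (len 20)
step 23: "00110110010001001100100"  (len 23)
step 24: "0110110010001001100100"  (len 22)
step 25: "110110010001001100100"  (len 21)
step 26: "10110010001001100100110"  (len 23)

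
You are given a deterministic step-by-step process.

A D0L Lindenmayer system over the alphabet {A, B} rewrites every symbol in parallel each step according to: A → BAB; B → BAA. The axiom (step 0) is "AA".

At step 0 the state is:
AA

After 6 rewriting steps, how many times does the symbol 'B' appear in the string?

728

gen 0: AA
gen 1: BABBAB
gen 2: BAABABBAABAABABBAA
gen 3: BAABABBABBAABABBAABAABABBABBAABABBABBAABABBAABAABABBAB
gen 4: BAABABBABBAABABBAABAABABBAABAABABBABBAABABBAABAABABBABBAAB…BBAABAABABBABBAABABBAABAABABBABBAABABBABBAABABBAABAABABBAA  (len 162)
gen 5: BAABABBABBAABABBAABAABABBAABAABABBABBAABABBAABAABABBABBAAB…BBAABAABABBABBAABABBAABAABABBABBAABABBABBAABABBAABAABABBAB  (len 486)
gen 6: BAABABBABBAABABBAABAABABBAABAABABBABBAABABBAABAABABBABBAAB…BBAABAABABBABBAABABBAABAABABBABBAABABBABBAABABBAABAABABBAA  (len 1458)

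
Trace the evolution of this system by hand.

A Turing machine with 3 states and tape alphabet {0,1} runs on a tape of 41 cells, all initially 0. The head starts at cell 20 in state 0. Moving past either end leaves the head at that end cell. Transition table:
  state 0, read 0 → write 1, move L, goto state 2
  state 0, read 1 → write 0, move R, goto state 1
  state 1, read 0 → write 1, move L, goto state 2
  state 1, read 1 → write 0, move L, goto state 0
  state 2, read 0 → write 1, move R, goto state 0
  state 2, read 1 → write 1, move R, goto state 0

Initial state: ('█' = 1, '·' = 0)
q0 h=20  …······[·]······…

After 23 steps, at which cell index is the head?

k=0  q0 h=20  …······[·]······…
k=1  q2 h=19  …······[·]█·····…
k=2  q0 h=20  …·····█[█]······…
k=3  q1 h=21  …····█·[·]······…
k=4  q2 h=20  …·····█[·]█·····…
k=5  q0 h=21  …····██[█]······…
k=6  q1 h=22  …···██·[·]······…
k=7  q2 h=21  …····██[·]█·····…
k=8  q0 h=22  …···███[█]······…
k=9  q1 h=23  …··███·[·]······…
k=10  q2 h=22  …···███[·]█·····…
k=11  q0 h=23  …··████[█]······…
k=12  q1 h=24  …·████·[·]······…
k=13  q2 h=23  …··████[·]█·····…
k=14  q0 h=24  …·█████[█]······…
k=15  q1 h=25  …█████·[·]······…
k=16  q2 h=24  …·█████[·]█·····…
k=17  q0 h=25  …██████[█]······…
k=18  q1 h=26  …█████·[·]······…
k=19  q2 h=25  …██████[·]█·····…
k=20  q0 h=26  …██████[█]······…
k=21  q1 h=27  …█████·[·]······…
k=22  q2 h=26  …██████[·]█·····…
k=23  q0 h=27  …██████[█]······…

27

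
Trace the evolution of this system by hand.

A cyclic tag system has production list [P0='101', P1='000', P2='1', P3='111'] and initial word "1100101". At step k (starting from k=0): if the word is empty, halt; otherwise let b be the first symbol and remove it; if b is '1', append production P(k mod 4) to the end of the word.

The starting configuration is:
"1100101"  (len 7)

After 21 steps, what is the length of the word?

18

gen 0: "1100101"  (len 7)
gen 1: "100101101"  (len 9)
gen 2: "00101101000"  (len 11)
gen 3: "0101101000"  (len 10)
gen 4: "101101000"  (len 9)
gen 5: "01101000101"  (len 11)
gen 6: "1101000101"  (len 10)
gen 7: "1010001011"  (len 10)
gen 8: "010001011111"  (len 12)
gen 9: "10001011111"  (len 11)
gen 10: "0001011111000"  (len 13)
gen 11: "001011111000"  (len 12)
gen 12: "01011111000"  (len 11)
gen 13: "1011111000"  (len 10)
gen 14: "011111000000"  (len 12)
gen 15: "11111000000"  (len 11)
gen 16: "1111000000111"  (len 13)
gen 17: "111000000111101"  (len 15)
gen 18: "11000000111101000"  (len 17)
gen 19: "10000001111010001"  (len 17)
gen 20: "0000001111010001111"  (len 19)
gen 21: "000001111010001111"  (len 18)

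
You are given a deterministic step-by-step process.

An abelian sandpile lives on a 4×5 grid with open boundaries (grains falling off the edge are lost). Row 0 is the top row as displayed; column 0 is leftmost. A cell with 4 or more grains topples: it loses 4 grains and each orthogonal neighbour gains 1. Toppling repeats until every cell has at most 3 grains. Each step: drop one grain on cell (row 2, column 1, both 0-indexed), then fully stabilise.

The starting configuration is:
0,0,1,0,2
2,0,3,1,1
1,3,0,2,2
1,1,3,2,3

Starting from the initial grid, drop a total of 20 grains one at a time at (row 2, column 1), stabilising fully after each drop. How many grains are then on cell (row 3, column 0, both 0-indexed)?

1

0) 0,0,1,0,2
2,0,3,1,1
1,3,0,2,2
1,1,3,2,3
1) 0,0,1,0,2
2,1,3,1,1
2,0,1,2,2
1,2,3,2,3
2) 0,0,1,0,2
2,1,3,1,1
2,1,1,2,2
1,2,3,2,3
3) 0,0,1,0,2
2,1,3,1,1
2,2,1,2,2
1,2,3,2,3
4) 0,0,1,0,2
2,1,3,1,1
2,3,1,2,2
1,2,3,2,3
5) 0,0,1,0,2
2,2,3,1,1
3,0,2,2,2
1,3,3,2,3
6) 0,0,1,0,2
2,2,3,1,1
3,1,2,2,2
1,3,3,2,3
7) 0,0,1,0,2
2,2,3,1,1
3,2,2,2,2
1,3,3,2,3
8) 0,0,1,0,2
2,2,3,1,1
3,3,2,2,2
1,3,3,2,3
9) 1,1,2,0,2
0,2,1,2,1
2,0,2,3,2
3,2,1,3,3
10) 1,1,2,0,2
0,2,1,2,1
2,1,2,3,2
3,2,1,3,3
11) 1,1,2,0,2
0,2,1,2,1
2,2,2,3,2
3,2,1,3,3
12) 1,1,2,0,2
0,2,1,2,1
2,3,2,3,2
3,2,1,3,3
13) 1,1,2,0,2
0,3,1,2,1
3,0,3,3,2
3,3,1,3,3
14) 1,1,2,0,2
0,3,1,2,1
3,1,3,3,2
3,3,1,3,3
15) 1,1,2,0,2
0,3,1,2,1
3,2,3,3,2
3,3,1,3,3
16) 1,1,2,0,2
0,3,1,2,1
3,3,3,3,2
3,3,1,3,3
17) 1,2,2,0,2
2,1,3,3,2
2,0,3,2,0
1,3,0,2,1
18) 1,2,2,0,2
2,1,3,3,2
2,1,3,2,0
1,3,0,2,1
19) 1,2,2,0,2
2,1,3,3,2
2,2,3,2,0
1,3,0,2,1
20) 1,2,2,0,2
2,1,3,3,2
2,3,3,2,0
1,3,0,2,1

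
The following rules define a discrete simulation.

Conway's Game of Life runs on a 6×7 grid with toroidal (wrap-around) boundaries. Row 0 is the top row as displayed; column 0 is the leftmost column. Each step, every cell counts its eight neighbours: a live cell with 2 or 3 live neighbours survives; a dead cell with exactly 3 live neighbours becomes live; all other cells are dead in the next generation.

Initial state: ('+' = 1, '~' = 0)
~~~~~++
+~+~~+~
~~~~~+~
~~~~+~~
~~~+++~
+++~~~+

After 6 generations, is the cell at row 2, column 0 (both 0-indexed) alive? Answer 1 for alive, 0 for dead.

step 0: ~~~~~++
+~+~~+~
~~~~~+~
~~~~+~~
~~~+++~
+++~~~+
step 1: ~~+~~+~
~~~~++~
~~~~+++
~~~+~~~
+++++++
++++~~~
step 2: ~~+~~++
~~~+~~~
~~~+~~+
~+~~~~~
~~~~~++
~~~~~~~
step 3: ~~~~~~~
~~+++++
~~+~~~~
+~~~~++
~~~~~~~
~~~~~~~
step 4: ~~~+++~
~~++++~
+++~~~~
~~~~~~+
~~~~~~+
~~~~~~~
step 5: ~~+~~+~
~~~~~++
+++~+++
~+~~~~+
~~~~~~~
~~~~++~
step 6: ~~~~~~~
~~++~~~
~++~+~~
~++~~~+
~~~~~+~
~~~~++~

0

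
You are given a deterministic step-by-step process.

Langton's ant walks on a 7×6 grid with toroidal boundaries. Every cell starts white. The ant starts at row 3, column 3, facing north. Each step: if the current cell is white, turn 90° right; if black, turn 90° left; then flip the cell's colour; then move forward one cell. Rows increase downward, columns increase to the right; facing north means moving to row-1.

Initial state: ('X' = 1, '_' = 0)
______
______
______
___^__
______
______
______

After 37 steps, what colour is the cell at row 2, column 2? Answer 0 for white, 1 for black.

1

[0] ______
______
______
___^__
______
______
______
[1] ______
______
______
___X>_
______
______
______
[2] ______
______
______
___XX_
____v_
______
______
[3] ______
______
______
___XX_
___<X_
______
______
[4] ______
______
______
___^X_
___XX_
______
______
[5] ______
______
______
__<_X_
___XX_
______
______
[6] ______
______
__^___
__X_X_
___XX_
______
______
[7] ______
______
__X>__
__X_X_
___XX_
______
______
[8] ______
______
__XX__
__XvX_
___XX_
______
______
[9] ______
______
__XX__
__<XX_
___XX_
______
______
[10] ______
______
__XX__
___XX_
__vXX_
______
______
[11] ______
______
__XX__
___XX_
_<XXX_
______
______
[12] ______
______
__XX__
_^_XX_
_XXXX_
______
______
[13] ______
______
__XX__
_X>XX_
_XXXX_
______
______
[14] ______
______
__XX__
_XXXX_
_XvXX_
______
______
[15] ______
______
__XX__
_XXXX_
_X_>X_
______
______
[16] ______
______
__XX__
_XX^X_
_X__X_
______
______
[17] ______
______
__XX__
_X<_X_
_X__X_
______
______
[18] ______
______
__XX__
_X__X_
_Xv_X_
______
______
[19] ______
______
__XX__
_X__X_
_<X_X_
______
______
[20] ______
______
__XX__
_X__X_
__X_X_
_v____
______
[21] ______
______
__XX__
_X__X_
__X_X_
<X____
______
[22] ______
______
__XX__
_X__X_
^_X_X_
XX____
______
[23] ______
______
__XX__
_X__X_
X>X_X_
XX____
______
[24] ______
______
__XX__
_X__X_
XXX_X_
Xv____
______
[25] ______
______
__XX__
_X__X_
XXX_X_
X_>___
______
[26] ______
______
__XX__
_X__X_
XXX_X_
X_X___
__v___
[27] ______
______
__XX__
_X__X_
XXX_X_
X_X___
_<X___
[28] ______
______
__XX__
_X__X_
XXX_X_
X^X___
_XX___
[29] ______
______
__XX__
_X__X_
XXX_X_
XX>___
_XX___
[30] ______
______
__XX__
_X__X_
XX^_X_
XX____
_XX___
[31] ______
______
__XX__
_X__X_
X<__X_
XX____
_XX___
[32] ______
______
__XX__
_X__X_
X___X_
Xv____
_XX___
[33] ______
______
__XX__
_X__X_
X___X_
X_>___
_XX___
[34] ______
______
__XX__
_X__X_
X___X_
X_X___
_Xv___
[35] ______
______
__XX__
_X__X_
X___X_
X_X___
_X_>__
[36] ___v__
______
__XX__
_X__X_
X___X_
X_X___
_X_X__
[37] __<X__
______
__XX__
_X__X_
X___X_
X_X___
_X_X__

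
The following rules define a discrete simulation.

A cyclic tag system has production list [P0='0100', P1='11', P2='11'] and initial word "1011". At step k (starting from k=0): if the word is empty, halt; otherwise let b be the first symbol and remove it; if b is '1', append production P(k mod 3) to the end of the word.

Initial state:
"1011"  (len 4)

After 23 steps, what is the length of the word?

0) "1011"  (len 4)
1) "0110100"  (len 7)
2) "110100"  (len 6)
3) "1010011"  (len 7)
4) "0100110100"  (len 10)
5) "100110100"  (len 9)
6) "0011010011"  (len 10)
7) "011010011"  (len 9)
8) "11010011"  (len 8)
9) "101001111"  (len 9)
10) "010011110100"  (len 12)
11) "10011110100"  (len 11)
12) "001111010011"  (len 12)
13) "01111010011"  (len 11)
14) "1111010011"  (len 10)
15) "11101001111"  (len 11)
16) "11010011110100"  (len 14)
17) "101001111010011"  (len 15)
18) "0100111101001111"  (len 16)
19) "100111101001111"  (len 15)
20) "0011110100111111"  (len 16)
21) "011110100111111"  (len 15)
22) "11110100111111"  (len 14)
23) "111010011111111"  (len 15)

15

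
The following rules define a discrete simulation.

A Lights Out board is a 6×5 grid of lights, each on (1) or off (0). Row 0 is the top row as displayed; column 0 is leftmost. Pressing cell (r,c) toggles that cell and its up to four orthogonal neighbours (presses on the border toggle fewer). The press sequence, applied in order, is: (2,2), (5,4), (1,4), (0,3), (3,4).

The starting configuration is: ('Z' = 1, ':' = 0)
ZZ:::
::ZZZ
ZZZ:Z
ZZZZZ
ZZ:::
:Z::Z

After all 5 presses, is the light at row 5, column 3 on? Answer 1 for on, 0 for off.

1

[0] ZZ:::
::ZZZ
ZZZ:Z
ZZZZZ
ZZ:::
:Z::Z
[1] ZZ:::
:::ZZ
Z::ZZ
ZZ:ZZ
ZZ:::
:Z::Z
[2] ZZ:::
:::ZZ
Z::ZZ
ZZ:ZZ
ZZ::Z
:Z:Z:
[3] ZZ::Z
:::::
Z::Z:
ZZ:ZZ
ZZ::Z
:Z:Z:
[4] ZZZZ:
:::Z:
Z::Z:
ZZ:ZZ
ZZ::Z
:Z:Z:
[5] ZZZZ:
:::Z:
Z::ZZ
ZZ:::
ZZ:::
:Z:Z:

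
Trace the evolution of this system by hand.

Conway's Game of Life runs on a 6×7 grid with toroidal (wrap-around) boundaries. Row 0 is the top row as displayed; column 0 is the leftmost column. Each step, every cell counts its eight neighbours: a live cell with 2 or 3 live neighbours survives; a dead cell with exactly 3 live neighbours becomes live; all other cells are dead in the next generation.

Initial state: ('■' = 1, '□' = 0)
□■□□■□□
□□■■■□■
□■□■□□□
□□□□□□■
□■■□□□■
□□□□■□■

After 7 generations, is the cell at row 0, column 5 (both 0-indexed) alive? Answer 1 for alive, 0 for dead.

k=0  □■□□■□□
□□■■■□■
□■□■□□□
□□□□□□■
□■■□□□■
□□□□■□■
k=1  ■□■□■□□
■■□□■■□
■□□■■■□
□■□□□□□
□□□□□□■
□■■■□□□
k=2  ■□□□■■■
■□■□□□□
■□■■□■□
■□□□■■■
■■□□□□□
■■■■□□□
k=3  □□□□■■□
■□■□□□□
■□■■□■□
□□■■■■□
□□□■■■□
□□■■■■□
k=4  □■■□□■■
□□■□□■□
□□□□□■□
□■□□□□□
□□□□□□■
□□■□□□■
k=5  ■■■■□■■
□■■□■■□
□□□□□□□
□□□□□□□
■□□□□□□
□■■□□□■
k=6  □□□□□□□
□□□□■■□
□□□□□□□
□□□□□□□
■■□□□□□
□□□■□■□
k=7  □□□□□■□
□□□□□□□
□□□□□□□
□□□□□□□
□□□□□□□
□□□□□□□

1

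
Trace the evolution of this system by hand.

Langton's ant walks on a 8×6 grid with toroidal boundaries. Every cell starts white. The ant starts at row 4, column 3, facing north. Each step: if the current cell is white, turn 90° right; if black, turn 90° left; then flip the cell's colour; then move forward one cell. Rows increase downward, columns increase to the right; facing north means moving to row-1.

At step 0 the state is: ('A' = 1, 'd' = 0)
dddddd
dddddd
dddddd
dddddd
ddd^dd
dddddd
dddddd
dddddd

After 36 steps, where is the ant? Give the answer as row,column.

0) dddddd
dddddd
dddddd
dddddd
ddd^dd
dddddd
dddddd
dddddd
1) dddddd
dddddd
dddddd
dddddd
dddA>d
dddddd
dddddd
dddddd
2) dddddd
dddddd
dddddd
dddddd
dddAAd
ddddvd
dddddd
dddddd
3) dddddd
dddddd
dddddd
dddddd
dddAAd
ddd<Ad
dddddd
dddddd
4) dddddd
dddddd
dddddd
dddddd
ddd^Ad
dddAAd
dddddd
dddddd
5) dddddd
dddddd
dddddd
dddddd
dd<dAd
dddAAd
dddddd
dddddd
6) dddddd
dddddd
dddddd
dd^ddd
ddAdAd
dddAAd
dddddd
dddddd
7) dddddd
dddddd
dddddd
ddA>dd
ddAdAd
dddAAd
dddddd
dddddd
8) dddddd
dddddd
dddddd
ddAAdd
ddAvAd
dddAAd
dddddd
dddddd
9) dddddd
dddddd
dddddd
ddAAdd
dd<AAd
dddAAd
dddddd
dddddd
10) dddddd
dddddd
dddddd
ddAAdd
dddAAd
ddvAAd
dddddd
dddddd
11) dddddd
dddddd
dddddd
ddAAdd
dddAAd
d<AAAd
dddddd
dddddd
12) dddddd
dddddd
dddddd
ddAAdd
d^dAAd
dAAAAd
dddddd
dddddd
13) dddddd
dddddd
dddddd
ddAAdd
dA>AAd
dAAAAd
dddddd
dddddd
14) dddddd
dddddd
dddddd
ddAAdd
dAAAAd
dAvAAd
dddddd
dddddd
15) dddddd
dddddd
dddddd
ddAAdd
dAAAAd
dAd>Ad
dddddd
dddddd
16) dddddd
dddddd
dddddd
ddAAdd
dAA^Ad
dAddAd
dddddd
dddddd
17) dddddd
dddddd
dddddd
ddAAdd
dA<dAd
dAddAd
dddddd
dddddd
18) dddddd
dddddd
dddddd
ddAAdd
dAddAd
dAvdAd
dddddd
dddddd
19) dddddd
dddddd
dddddd
ddAAdd
dAddAd
d<AdAd
dddddd
dddddd
20) dddddd
dddddd
dddddd
ddAAdd
dAddAd
ddAdAd
dvdddd
dddddd
21) dddddd
dddddd
dddddd
ddAAdd
dAddAd
ddAdAd
<Adddd
dddddd
22) dddddd
dddddd
dddddd
ddAAdd
dAddAd
^dAdAd
AAdddd
dddddd
23) dddddd
dddddd
dddddd
ddAAdd
dAddAd
A>AdAd
AAdddd
dddddd
24) dddddd
dddddd
dddddd
ddAAdd
dAddAd
AAAdAd
Avdddd
dddddd
25) dddddd
dddddd
dddddd
ddAAdd
dAddAd
AAAdAd
Ad>ddd
dddddd
26) dddddd
dddddd
dddddd
ddAAdd
dAddAd
AAAdAd
AdAddd
ddvddd
27) dddddd
dddddd
dddddd
ddAAdd
dAddAd
AAAdAd
AdAddd
d<Addd
28) dddddd
dddddd
dddddd
ddAAdd
dAddAd
AAAdAd
A^Addd
dAAddd
29) dddddd
dddddd
dddddd
ddAAdd
dAddAd
AAAdAd
AA>ddd
dAAddd
30) dddddd
dddddd
dddddd
ddAAdd
dAddAd
AA^dAd
AAdddd
dAAddd
31) dddddd
dddddd
dddddd
ddAAdd
dAddAd
A<ddAd
AAdddd
dAAddd
32) dddddd
dddddd
dddddd
ddAAdd
dAddAd
AdddAd
Avdddd
dAAddd
33) dddddd
dddddd
dddddd
ddAAdd
dAddAd
AdddAd
Ad>ddd
dAAddd
34) dddddd
dddddd
dddddd
ddAAdd
dAddAd
AdddAd
AdAddd
dAvddd
35) dddddd
dddddd
dddddd
ddAAdd
dAddAd
AdddAd
AdAddd
dAd>dd
36) dddvdd
dddddd
dddddd
ddAAdd
dAddAd
AdddAd
AdAddd
dAdAdd

0,3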